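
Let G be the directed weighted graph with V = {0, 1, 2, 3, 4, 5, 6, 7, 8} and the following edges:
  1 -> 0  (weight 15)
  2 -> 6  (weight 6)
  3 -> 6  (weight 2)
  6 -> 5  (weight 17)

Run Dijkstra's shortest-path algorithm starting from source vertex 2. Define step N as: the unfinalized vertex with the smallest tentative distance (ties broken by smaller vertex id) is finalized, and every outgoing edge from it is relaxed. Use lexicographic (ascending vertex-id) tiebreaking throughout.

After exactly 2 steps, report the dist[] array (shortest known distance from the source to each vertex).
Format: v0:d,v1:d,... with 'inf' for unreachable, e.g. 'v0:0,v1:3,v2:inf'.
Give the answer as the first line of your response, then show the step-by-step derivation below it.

v0:inf,v1:inf,v2:0,v3:inf,v4:inf,v5:23,v6:6,v7:inf,v8:inf

step 1: dist = v0:inf,v1:inf,v2:0,v3:inf,v4:inf,v5:inf,v6:6,v7:inf,v8:inf
step 2: dist = v0:inf,v1:inf,v2:0,v3:inf,v4:inf,v5:23,v6:6,v7:inf,v8:inf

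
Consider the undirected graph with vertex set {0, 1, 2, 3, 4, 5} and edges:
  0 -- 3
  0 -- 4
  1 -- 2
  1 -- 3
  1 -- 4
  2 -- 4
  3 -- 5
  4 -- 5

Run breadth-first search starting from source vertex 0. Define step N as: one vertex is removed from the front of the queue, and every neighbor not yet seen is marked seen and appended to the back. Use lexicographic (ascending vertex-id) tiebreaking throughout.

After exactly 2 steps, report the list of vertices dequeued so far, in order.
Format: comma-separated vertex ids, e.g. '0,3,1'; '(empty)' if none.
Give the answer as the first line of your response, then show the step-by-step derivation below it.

0,3

step 1: dequeue 0; queue=[3,4]; order=0
step 2: dequeue 3; queue=[4,1,5]; order=0,3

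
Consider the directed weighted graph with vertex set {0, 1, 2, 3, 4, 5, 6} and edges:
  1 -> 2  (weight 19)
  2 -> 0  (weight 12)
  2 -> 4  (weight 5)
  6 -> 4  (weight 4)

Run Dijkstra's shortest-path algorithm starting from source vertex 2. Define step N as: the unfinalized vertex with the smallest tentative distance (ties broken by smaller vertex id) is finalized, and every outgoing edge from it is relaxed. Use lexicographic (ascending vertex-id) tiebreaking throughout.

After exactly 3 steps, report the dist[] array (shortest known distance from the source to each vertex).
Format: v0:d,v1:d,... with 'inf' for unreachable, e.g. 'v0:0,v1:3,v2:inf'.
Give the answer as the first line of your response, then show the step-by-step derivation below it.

v0:12,v1:inf,v2:0,v3:inf,v4:5,v5:inf,v6:inf

step 1: dist = v0:12,v1:inf,v2:0,v3:inf,v4:5,v5:inf,v6:inf
step 2: dist = v0:12,v1:inf,v2:0,v3:inf,v4:5,v5:inf,v6:inf
step 3: dist = v0:12,v1:inf,v2:0,v3:inf,v4:5,v5:inf,v6:inf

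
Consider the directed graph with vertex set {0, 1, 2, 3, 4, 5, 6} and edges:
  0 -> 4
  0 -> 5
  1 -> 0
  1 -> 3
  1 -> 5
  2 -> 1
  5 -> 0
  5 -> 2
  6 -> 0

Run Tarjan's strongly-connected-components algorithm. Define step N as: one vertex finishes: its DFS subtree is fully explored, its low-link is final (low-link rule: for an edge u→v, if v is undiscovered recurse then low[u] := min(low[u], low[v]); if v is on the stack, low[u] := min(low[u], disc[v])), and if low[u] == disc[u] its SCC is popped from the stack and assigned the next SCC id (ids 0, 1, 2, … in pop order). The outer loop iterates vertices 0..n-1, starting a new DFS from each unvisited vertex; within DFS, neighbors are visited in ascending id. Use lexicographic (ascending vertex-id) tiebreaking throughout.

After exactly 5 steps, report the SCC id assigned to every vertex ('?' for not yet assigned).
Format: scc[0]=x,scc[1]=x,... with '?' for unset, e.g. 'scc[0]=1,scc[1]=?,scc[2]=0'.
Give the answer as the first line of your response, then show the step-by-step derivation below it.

scc[0]=?,scc[1]=?,scc[2]=?,scc[3]=1,scc[4]=0,scc[5]=?,scc[6]=?

step 1: low=(low[0]=0,low[1]=?,low[2]=?,low[3]=?,low[4]=1,low[5]=?,low[6]=?); scc=(scc[0]=?,scc[1]=?,scc[2]=?,scc[3]=?,scc[4]=0,scc[5]=?,scc[6]=?)
step 2: low=(low[0]=0,low[1]=0,low[2]=3,low[3]=5,low[4]=1,low[5]=0,low[6]=?); scc=(scc[0]=?,scc[1]=?,scc[2]=?,scc[3]=1,scc[4]=0,scc[5]=?,scc[6]=?)
step 3: low=(low[0]=0,low[1]=0,low[2]=3,low[3]=5,low[4]=1,low[5]=0,low[6]=?); scc=(scc[0]=?,scc[1]=?,scc[2]=?,scc[3]=1,scc[4]=0,scc[5]=?,scc[6]=?)
step 4: low=(low[0]=0,low[1]=0,low[2]=0,low[3]=5,low[4]=1,low[5]=0,low[6]=?); scc=(scc[0]=?,scc[1]=?,scc[2]=?,scc[3]=1,scc[4]=0,scc[5]=?,scc[6]=?)
step 5: low=(low[0]=0,low[1]=0,low[2]=0,low[3]=5,low[4]=1,low[5]=0,low[6]=?); scc=(scc[0]=?,scc[1]=?,scc[2]=?,scc[3]=1,scc[4]=0,scc[5]=?,scc[6]=?)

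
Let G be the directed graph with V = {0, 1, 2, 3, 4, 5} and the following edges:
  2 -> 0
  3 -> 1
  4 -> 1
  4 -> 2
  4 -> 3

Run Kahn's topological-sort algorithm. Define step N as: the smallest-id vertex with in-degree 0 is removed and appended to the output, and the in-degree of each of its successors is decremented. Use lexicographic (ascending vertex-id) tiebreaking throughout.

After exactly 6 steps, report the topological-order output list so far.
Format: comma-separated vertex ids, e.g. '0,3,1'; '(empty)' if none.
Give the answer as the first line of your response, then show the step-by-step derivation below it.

4,2,0,3,1,5

step 1: output 4; order=[4]; indeg=(1,1,0,0,0,0)
step 2: output 2; order=[4,2]; indeg=(0,1,0,0,0,0)
step 3: output 0; order=[4,2,0]; indeg=(0,1,0,0,0,0)
step 4: output 3; order=[4,2,0,3]; indeg=(0,0,0,0,0,0)
step 5: output 1; order=[4,2,0,3,1]; indeg=(0,0,0,0,0,0)
step 6: output 5; order=[4,2,0,3,1,5]; indeg=(0,0,0,0,0,0)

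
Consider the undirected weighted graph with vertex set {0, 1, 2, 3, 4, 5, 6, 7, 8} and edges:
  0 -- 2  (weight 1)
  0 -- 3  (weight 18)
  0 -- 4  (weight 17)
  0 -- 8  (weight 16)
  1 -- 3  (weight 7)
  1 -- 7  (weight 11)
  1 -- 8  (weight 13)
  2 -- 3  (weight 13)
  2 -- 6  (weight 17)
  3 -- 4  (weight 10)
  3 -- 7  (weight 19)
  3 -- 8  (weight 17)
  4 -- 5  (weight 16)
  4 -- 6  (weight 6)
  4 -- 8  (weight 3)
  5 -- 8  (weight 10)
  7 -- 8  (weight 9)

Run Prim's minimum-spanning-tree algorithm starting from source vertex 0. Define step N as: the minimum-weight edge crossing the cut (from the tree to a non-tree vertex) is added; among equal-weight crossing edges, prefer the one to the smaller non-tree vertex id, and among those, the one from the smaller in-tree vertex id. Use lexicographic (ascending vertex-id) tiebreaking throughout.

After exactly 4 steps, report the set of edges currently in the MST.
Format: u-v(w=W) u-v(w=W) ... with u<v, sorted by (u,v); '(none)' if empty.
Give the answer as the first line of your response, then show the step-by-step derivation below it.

0-2(w=1) 1-3(w=7) 2-3(w=13) 3-4(w=10)

step 1: add edge 0-2 (w=1); MST = {0-2(w=1)}
step 2: add edge 2-3 (w=13); MST = {0-2(w=1) 2-3(w=13)}
step 3: add edge 1-3 (w=7); MST = {0-2(w=1) 1-3(w=7) 2-3(w=13)}
step 4: add edge 3-4 (w=10); MST = {0-2(w=1) 1-3(w=7) 2-3(w=13) 3-4(w=10)}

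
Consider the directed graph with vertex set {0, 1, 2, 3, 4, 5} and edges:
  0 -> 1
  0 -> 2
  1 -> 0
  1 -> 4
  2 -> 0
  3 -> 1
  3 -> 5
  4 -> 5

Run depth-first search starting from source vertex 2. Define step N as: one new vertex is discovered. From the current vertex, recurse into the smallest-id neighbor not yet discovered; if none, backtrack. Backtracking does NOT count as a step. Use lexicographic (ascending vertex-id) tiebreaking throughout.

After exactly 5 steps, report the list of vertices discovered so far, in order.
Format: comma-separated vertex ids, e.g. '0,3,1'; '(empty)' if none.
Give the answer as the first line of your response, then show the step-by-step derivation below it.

2,0,1,4,5

step 1: discover 2; path=2; order=2
step 2: discover 0; path=2>0; order=2,0
step 3: discover 1; path=2>0>1; order=2,0,1
step 4: discover 4; path=2>0>1>4; order=2,0,1,4
step 5: discover 5; path=2>0>1>4>5; order=2,0,1,4,5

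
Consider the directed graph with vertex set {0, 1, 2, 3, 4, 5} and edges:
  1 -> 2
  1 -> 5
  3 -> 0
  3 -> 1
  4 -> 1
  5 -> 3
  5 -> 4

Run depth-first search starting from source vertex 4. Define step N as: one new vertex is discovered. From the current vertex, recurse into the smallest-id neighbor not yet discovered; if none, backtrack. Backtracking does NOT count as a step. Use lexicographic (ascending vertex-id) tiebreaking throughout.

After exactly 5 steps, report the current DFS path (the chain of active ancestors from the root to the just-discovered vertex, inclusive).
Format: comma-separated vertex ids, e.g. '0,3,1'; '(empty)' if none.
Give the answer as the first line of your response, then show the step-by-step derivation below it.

4,1,5,3

step 1: discover 4; path=4; order=4
step 2: discover 1; path=4>1; order=4,1
step 3: discover 2; path=4>1>2; order=4,1,2
step 4: discover 5; path=4>1>5; order=4,1,2,5
step 5: discover 3; path=4>1>5>3; order=4,1,2,5,3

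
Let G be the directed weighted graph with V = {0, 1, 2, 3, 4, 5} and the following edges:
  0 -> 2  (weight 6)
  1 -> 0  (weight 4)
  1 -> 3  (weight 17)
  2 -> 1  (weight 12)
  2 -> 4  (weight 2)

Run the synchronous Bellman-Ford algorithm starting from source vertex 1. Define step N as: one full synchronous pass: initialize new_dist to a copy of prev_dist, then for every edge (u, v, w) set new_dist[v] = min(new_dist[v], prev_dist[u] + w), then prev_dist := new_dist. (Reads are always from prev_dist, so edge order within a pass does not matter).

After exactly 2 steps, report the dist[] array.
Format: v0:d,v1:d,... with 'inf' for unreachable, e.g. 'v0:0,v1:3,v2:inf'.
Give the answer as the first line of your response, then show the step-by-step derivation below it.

v0:4,v1:0,v2:10,v3:17,v4:inf,v5:inf

step 1: dist = v0:4,v1:0,v2:inf,v3:17,v4:inf,v5:inf
step 2: dist = v0:4,v1:0,v2:10,v3:17,v4:inf,v5:inf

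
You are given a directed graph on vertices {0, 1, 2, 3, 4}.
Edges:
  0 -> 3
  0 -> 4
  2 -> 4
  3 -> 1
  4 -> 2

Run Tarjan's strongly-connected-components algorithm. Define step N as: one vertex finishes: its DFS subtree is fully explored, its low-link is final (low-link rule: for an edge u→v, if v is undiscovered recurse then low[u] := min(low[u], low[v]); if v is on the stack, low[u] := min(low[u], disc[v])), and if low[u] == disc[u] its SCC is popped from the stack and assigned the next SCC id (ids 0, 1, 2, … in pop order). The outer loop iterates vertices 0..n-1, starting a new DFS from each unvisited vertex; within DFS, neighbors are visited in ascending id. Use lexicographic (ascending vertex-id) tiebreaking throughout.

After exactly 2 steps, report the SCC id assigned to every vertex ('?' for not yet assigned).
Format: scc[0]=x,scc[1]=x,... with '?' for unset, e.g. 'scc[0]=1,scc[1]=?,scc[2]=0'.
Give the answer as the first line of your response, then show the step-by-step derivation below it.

scc[0]=?,scc[1]=0,scc[2]=?,scc[3]=1,scc[4]=?

step 1: low=(low[0]=0,low[1]=2,low[2]=?,low[3]=1,low[4]=?); scc=(scc[0]=?,scc[1]=0,scc[2]=?,scc[3]=?,scc[4]=?)
step 2: low=(low[0]=0,low[1]=2,low[2]=?,low[3]=1,low[4]=?); scc=(scc[0]=?,scc[1]=0,scc[2]=?,scc[3]=1,scc[4]=?)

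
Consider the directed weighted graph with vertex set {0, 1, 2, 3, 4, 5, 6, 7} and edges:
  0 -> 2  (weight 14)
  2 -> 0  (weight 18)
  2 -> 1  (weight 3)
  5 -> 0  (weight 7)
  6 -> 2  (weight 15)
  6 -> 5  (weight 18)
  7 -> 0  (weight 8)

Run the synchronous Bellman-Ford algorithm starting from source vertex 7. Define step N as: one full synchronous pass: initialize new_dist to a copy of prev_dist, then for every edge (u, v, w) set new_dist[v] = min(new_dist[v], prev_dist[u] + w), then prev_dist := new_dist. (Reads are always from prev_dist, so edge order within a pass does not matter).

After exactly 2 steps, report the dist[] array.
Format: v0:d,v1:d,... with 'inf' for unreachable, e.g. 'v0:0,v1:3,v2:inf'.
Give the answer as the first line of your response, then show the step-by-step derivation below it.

v0:8,v1:inf,v2:22,v3:inf,v4:inf,v5:inf,v6:inf,v7:0

step 1: dist = v0:8,v1:inf,v2:inf,v3:inf,v4:inf,v5:inf,v6:inf,v7:0
step 2: dist = v0:8,v1:inf,v2:22,v3:inf,v4:inf,v5:inf,v6:inf,v7:0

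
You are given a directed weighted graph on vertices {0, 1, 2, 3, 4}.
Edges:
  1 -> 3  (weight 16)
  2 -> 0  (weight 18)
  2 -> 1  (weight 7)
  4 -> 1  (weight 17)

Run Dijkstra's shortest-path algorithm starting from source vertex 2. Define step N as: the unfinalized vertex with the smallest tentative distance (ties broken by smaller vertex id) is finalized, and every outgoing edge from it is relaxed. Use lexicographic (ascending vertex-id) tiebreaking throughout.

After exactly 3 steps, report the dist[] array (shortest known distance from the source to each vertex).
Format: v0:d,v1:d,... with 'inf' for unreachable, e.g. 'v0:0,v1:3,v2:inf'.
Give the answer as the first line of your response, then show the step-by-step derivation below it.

v0:18,v1:7,v2:0,v3:23,v4:inf

step 1: dist = v0:18,v1:7,v2:0,v3:inf,v4:inf
step 2: dist = v0:18,v1:7,v2:0,v3:23,v4:inf
step 3: dist = v0:18,v1:7,v2:0,v3:23,v4:inf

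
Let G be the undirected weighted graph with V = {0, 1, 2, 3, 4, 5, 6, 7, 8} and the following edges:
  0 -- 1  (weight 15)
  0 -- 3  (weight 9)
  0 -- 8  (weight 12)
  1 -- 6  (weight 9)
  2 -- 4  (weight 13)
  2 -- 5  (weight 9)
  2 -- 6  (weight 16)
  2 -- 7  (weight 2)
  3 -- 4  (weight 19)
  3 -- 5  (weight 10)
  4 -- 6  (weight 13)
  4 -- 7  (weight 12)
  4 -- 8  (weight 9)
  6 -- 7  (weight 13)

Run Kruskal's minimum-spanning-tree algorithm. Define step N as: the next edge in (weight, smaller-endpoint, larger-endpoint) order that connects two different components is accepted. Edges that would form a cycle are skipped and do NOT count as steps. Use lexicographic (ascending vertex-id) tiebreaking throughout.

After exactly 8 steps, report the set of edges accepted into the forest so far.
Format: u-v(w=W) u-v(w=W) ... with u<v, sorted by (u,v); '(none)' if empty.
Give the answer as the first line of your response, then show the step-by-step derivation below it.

0-3(w=9) 0-8(w=12) 1-6(w=9) 2-5(w=9) 2-7(w=2) 3-5(w=10) 4-6(w=13) 4-8(w=9)

step 1: add edge 2-7 (w=2); MST = {2-7(w=2)}
step 2: add edge 0-3 (w=9); MST = {0-3(w=9) 2-7(w=2)}
step 3: add edge 1-6 (w=9); MST = {0-3(w=9) 1-6(w=9) 2-7(w=2)}
step 4: add edge 2-5 (w=9); MST = {0-3(w=9) 1-6(w=9) 2-5(w=9) 2-7(w=2)}
step 5: add edge 4-8 (w=9); MST = {0-3(w=9) 1-6(w=9) 2-5(w=9) 2-7(w=2) 4-8(w=9)}
step 6: add edge 3-5 (w=10); MST = {0-3(w=9) 1-6(w=9) 2-5(w=9) 2-7(w=2) 3-5(w=10) 4-8(w=9)}
step 7: add edge 0-8 (w=12); MST = {0-3(w=9) 0-8(w=12) 1-6(w=9) 2-5(w=9) 2-7(w=2) 3-5(w=10) 4-8(w=9)}
step 8: add edge 4-6 (w=13); MST = {0-3(w=9) 0-8(w=12) 1-6(w=9) 2-5(w=9) 2-7(w=2) 3-5(w=10) 4-6(w=13) 4-8(w=9)}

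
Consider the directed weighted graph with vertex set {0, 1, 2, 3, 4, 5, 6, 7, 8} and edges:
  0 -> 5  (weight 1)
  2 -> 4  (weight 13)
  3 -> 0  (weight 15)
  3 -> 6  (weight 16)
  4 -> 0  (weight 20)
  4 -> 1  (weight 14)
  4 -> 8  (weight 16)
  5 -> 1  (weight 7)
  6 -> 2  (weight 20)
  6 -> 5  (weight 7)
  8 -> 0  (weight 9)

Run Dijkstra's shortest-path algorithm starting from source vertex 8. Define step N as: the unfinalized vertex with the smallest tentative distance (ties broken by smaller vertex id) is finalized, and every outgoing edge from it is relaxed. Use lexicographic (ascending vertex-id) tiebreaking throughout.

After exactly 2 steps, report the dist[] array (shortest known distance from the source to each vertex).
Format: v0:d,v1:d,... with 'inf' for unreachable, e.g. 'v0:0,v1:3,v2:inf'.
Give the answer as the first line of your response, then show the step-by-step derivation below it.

v0:9,v1:inf,v2:inf,v3:inf,v4:inf,v5:10,v6:inf,v7:inf,v8:0

step 1: dist = v0:9,v1:inf,v2:inf,v3:inf,v4:inf,v5:inf,v6:inf,v7:inf,v8:0
step 2: dist = v0:9,v1:inf,v2:inf,v3:inf,v4:inf,v5:10,v6:inf,v7:inf,v8:0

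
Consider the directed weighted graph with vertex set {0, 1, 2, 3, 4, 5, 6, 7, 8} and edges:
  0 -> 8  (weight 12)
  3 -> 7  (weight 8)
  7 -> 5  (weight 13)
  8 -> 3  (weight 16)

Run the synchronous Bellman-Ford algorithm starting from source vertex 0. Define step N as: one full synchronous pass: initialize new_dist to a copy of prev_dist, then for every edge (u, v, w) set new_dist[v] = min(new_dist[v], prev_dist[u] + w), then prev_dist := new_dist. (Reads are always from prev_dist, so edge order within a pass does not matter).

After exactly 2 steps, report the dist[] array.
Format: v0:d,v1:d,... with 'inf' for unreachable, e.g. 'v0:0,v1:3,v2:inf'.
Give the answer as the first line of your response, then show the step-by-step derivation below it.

v0:0,v1:inf,v2:inf,v3:28,v4:inf,v5:inf,v6:inf,v7:inf,v8:12

step 1: dist = v0:0,v1:inf,v2:inf,v3:inf,v4:inf,v5:inf,v6:inf,v7:inf,v8:12
step 2: dist = v0:0,v1:inf,v2:inf,v3:28,v4:inf,v5:inf,v6:inf,v7:inf,v8:12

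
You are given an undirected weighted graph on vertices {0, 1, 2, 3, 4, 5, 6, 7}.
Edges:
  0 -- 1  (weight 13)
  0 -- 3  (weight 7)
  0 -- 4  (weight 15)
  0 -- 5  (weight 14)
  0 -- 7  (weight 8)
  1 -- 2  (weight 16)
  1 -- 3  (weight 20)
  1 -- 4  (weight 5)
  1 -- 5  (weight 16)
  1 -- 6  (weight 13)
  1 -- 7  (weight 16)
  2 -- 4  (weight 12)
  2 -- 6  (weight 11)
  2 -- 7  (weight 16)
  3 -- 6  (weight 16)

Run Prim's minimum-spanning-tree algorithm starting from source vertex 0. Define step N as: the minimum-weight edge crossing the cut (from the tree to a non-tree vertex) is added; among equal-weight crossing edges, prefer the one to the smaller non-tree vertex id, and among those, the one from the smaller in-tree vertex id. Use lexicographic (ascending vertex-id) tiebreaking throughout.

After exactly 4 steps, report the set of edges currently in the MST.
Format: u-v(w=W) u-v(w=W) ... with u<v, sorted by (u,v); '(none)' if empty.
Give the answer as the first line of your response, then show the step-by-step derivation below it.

0-1(w=13) 0-3(w=7) 0-7(w=8) 1-4(w=5)

step 1: add edge 0-3 (w=7); MST = {0-3(w=7)}
step 2: add edge 0-7 (w=8); MST = {0-3(w=7) 0-7(w=8)}
step 3: add edge 0-1 (w=13); MST = {0-1(w=13) 0-3(w=7) 0-7(w=8)}
step 4: add edge 1-4 (w=5); MST = {0-1(w=13) 0-3(w=7) 0-7(w=8) 1-4(w=5)}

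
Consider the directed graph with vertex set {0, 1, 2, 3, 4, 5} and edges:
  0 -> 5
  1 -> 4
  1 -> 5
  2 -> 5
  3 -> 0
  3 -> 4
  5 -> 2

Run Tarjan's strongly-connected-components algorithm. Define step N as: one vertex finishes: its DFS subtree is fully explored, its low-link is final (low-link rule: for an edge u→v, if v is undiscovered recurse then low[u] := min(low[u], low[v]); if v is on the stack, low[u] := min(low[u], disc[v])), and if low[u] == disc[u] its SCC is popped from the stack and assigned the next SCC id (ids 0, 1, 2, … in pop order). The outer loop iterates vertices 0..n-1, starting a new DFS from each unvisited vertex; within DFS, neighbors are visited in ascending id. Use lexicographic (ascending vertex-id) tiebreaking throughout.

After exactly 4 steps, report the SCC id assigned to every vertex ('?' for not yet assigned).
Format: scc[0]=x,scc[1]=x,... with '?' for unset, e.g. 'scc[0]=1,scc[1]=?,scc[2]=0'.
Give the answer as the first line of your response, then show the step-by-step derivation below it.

scc[0]=1,scc[1]=?,scc[2]=0,scc[3]=?,scc[4]=2,scc[5]=0

step 1: low=(low[0]=0,low[1]=?,low[2]=1,low[3]=?,low[4]=?,low[5]=1); scc=(scc[0]=?,scc[1]=?,scc[2]=?,scc[3]=?,scc[4]=?,scc[5]=?)
step 2: low=(low[0]=0,low[1]=?,low[2]=1,low[3]=?,low[4]=?,low[5]=1); scc=(scc[0]=?,scc[1]=?,scc[2]=0,scc[3]=?,scc[4]=?,scc[5]=0)
step 3: low=(low[0]=0,low[1]=?,low[2]=1,low[3]=?,low[4]=?,low[5]=1); scc=(scc[0]=1,scc[1]=?,scc[2]=0,scc[3]=?,scc[4]=?,scc[5]=0)
step 4: low=(low[0]=0,low[1]=3,low[2]=1,low[3]=?,low[4]=4,low[5]=1); scc=(scc[0]=1,scc[1]=?,scc[2]=0,scc[3]=?,scc[4]=2,scc[5]=0)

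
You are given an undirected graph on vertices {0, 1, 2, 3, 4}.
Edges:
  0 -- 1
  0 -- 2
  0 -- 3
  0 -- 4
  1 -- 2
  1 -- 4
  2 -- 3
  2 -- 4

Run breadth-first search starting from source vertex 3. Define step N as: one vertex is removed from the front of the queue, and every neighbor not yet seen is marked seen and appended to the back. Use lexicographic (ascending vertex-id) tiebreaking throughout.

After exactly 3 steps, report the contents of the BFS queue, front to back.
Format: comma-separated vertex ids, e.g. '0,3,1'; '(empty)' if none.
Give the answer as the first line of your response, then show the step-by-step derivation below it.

1,4

step 1: dequeue 3; queue=[0,2]; order=3
step 2: dequeue 0; queue=[2,1,4]; order=3,0
step 3: dequeue 2; queue=[1,4]; order=3,0,2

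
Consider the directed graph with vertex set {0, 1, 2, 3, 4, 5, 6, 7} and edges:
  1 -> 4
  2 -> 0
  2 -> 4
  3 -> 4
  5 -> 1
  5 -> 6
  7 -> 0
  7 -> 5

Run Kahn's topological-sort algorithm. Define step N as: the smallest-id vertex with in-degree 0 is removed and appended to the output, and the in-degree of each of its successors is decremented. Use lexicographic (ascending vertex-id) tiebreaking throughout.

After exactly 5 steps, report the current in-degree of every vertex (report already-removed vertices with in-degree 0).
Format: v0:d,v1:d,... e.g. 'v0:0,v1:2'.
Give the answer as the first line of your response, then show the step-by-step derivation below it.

v0:0,v1:0,v2:0,v3:0,v4:1,v5:0,v6:0,v7:0

step 1: output 2; order=[2]; indeg=(1,1,0,0,2,1,1,0)
step 2: output 3; order=[2,3]; indeg=(1,1,0,0,1,1,1,0)
step 3: output 7; order=[2,3,7]; indeg=(0,1,0,0,1,0,1,0)
step 4: output 0; order=[2,3,7,0]; indeg=(0,1,0,0,1,0,1,0)
step 5: output 5; order=[2,3,7,0,5]; indeg=(0,0,0,0,1,0,0,0)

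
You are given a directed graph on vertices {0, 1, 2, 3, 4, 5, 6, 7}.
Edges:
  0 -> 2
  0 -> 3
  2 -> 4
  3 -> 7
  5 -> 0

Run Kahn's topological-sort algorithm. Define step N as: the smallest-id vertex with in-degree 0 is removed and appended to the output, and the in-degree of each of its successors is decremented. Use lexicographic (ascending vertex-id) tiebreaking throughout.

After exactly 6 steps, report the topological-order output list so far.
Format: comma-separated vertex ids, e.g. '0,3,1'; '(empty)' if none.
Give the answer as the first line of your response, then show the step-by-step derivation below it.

1,5,0,2,3,4

step 1: output 1; order=[1]; indeg=(1,0,1,1,1,0,0,1)
step 2: output 5; order=[1,5]; indeg=(0,0,1,1,1,0,0,1)
step 3: output 0; order=[1,5,0]; indeg=(0,0,0,0,1,0,0,1)
step 4: output 2; order=[1,5,0,2]; indeg=(0,0,0,0,0,0,0,1)
step 5: output 3; order=[1,5,0,2,3]; indeg=(0,0,0,0,0,0,0,0)
step 6: output 4; order=[1,5,0,2,3,4]; indeg=(0,0,0,0,0,0,0,0)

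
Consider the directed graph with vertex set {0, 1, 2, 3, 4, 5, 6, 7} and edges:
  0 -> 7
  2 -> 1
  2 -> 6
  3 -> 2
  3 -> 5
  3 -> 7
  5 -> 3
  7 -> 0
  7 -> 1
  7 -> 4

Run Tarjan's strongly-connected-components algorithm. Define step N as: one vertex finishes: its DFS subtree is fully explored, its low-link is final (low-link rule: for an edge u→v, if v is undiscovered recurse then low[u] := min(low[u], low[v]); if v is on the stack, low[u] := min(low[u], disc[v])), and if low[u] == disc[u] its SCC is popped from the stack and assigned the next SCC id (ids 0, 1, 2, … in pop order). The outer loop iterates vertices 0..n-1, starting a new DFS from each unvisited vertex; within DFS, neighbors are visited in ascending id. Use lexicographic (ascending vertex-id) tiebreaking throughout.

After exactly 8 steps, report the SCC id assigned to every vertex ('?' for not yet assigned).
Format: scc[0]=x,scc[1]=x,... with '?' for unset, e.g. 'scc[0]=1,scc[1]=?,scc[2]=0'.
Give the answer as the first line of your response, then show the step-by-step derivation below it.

scc[0]=2,scc[1]=0,scc[2]=4,scc[3]=5,scc[4]=1,scc[5]=5,scc[6]=3,scc[7]=2

step 1: low=(low[0]=0,low[1]=2,low[2]=?,low[3]=?,low[4]=?,low[5]=?,low[6]=?,low[7]=0); scc=(scc[0]=?,scc[1]=0,scc[2]=?,scc[3]=?,scc[4]=?,scc[5]=?,scc[6]=?,scc[7]=?)
step 2: low=(low[0]=0,low[1]=2,low[2]=?,low[3]=?,low[4]=3,low[5]=?,low[6]=?,low[7]=0); scc=(scc[0]=?,scc[1]=0,scc[2]=?,scc[3]=?,scc[4]=1,scc[5]=?,scc[6]=?,scc[7]=?)
step 3: low=(low[0]=0,low[1]=2,low[2]=?,low[3]=?,low[4]=3,low[5]=?,low[6]=?,low[7]=0); scc=(scc[0]=?,scc[1]=0,scc[2]=?,scc[3]=?,scc[4]=1,scc[5]=?,scc[6]=?,scc[7]=?)
step 4: low=(low[0]=0,low[1]=2,low[2]=?,low[3]=?,low[4]=3,low[5]=?,low[6]=?,low[7]=0); scc=(scc[0]=2,scc[1]=0,scc[2]=?,scc[3]=?,scc[4]=1,scc[5]=?,scc[6]=?,scc[7]=2)
step 5: low=(low[0]=0,low[1]=2,low[2]=4,low[3]=?,low[4]=3,low[5]=?,low[6]=5,low[7]=0); scc=(scc[0]=2,scc[1]=0,scc[2]=?,scc[3]=?,scc[4]=1,scc[5]=?,scc[6]=3,scc[7]=2)
step 6: low=(low[0]=0,low[1]=2,low[2]=4,low[3]=?,low[4]=3,low[5]=?,low[6]=5,low[7]=0); scc=(scc[0]=2,scc[1]=0,scc[2]=4,scc[3]=?,scc[4]=1,scc[5]=?,scc[6]=3,scc[7]=2)
step 7: low=(low[0]=0,low[1]=2,low[2]=4,low[3]=6,low[4]=3,low[5]=6,low[6]=5,low[7]=0); scc=(scc[0]=2,scc[1]=0,scc[2]=4,scc[3]=?,scc[4]=1,scc[5]=?,scc[6]=3,scc[7]=2)
step 8: low=(low[0]=0,low[1]=2,low[2]=4,low[3]=6,low[4]=3,low[5]=6,low[6]=5,low[7]=0); scc=(scc[0]=2,scc[1]=0,scc[2]=4,scc[3]=5,scc[4]=1,scc[5]=5,scc[6]=3,scc[7]=2)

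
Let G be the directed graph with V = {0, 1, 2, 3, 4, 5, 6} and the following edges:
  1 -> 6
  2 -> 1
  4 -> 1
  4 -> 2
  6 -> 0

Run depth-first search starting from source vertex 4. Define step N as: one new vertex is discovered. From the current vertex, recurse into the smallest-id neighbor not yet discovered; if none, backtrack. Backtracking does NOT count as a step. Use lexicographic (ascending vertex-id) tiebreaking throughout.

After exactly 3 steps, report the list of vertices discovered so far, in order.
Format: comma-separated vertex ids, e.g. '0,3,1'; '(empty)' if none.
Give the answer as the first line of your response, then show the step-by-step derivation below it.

4,1,6

step 1: discover 4; path=4; order=4
step 2: discover 1; path=4>1; order=4,1
step 3: discover 6; path=4>1>6; order=4,1,6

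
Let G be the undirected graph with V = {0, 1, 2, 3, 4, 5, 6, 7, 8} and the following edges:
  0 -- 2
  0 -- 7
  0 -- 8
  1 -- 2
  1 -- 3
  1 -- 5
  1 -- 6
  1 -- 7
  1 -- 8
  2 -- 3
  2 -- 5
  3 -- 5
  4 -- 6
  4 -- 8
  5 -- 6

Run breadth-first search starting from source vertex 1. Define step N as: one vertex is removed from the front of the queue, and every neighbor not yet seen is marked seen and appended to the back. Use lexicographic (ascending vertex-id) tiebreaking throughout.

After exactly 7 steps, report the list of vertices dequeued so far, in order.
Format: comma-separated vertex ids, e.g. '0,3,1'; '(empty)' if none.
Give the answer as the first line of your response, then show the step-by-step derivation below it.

1,2,3,5,6,7,8

step 1: dequeue 1; queue=[2,3,5,6,7,8]; order=1
step 2: dequeue 2; queue=[3,5,6,7,8,0]; order=1,2
step 3: dequeue 3; queue=[5,6,7,8,0]; order=1,2,3
step 4: dequeue 5; queue=[6,7,8,0]; order=1,2,3,5
step 5: dequeue 6; queue=[7,8,0,4]; order=1,2,3,5,6
step 6: dequeue 7; queue=[8,0,4]; order=1,2,3,5,6,7
step 7: dequeue 8; queue=[0,4]; order=1,2,3,5,6,7,8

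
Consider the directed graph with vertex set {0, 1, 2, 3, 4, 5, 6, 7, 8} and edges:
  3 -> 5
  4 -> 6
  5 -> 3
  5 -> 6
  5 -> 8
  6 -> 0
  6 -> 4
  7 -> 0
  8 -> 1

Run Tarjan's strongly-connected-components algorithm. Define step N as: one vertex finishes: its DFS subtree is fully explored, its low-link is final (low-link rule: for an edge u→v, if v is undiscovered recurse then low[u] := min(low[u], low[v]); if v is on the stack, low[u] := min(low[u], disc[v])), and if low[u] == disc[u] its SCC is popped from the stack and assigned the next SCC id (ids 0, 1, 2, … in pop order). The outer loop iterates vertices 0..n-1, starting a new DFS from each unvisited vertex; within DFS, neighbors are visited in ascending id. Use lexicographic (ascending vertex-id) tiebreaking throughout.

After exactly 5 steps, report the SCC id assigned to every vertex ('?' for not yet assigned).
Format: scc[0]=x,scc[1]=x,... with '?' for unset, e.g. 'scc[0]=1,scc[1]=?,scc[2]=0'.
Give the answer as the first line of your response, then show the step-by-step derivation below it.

scc[0]=0,scc[1]=1,scc[2]=2,scc[3]=?,scc[4]=3,scc[5]=?,scc[6]=3,scc[7]=?,scc[8]=?

step 1: low=(low[0]=0,low[1]=?,low[2]=?,low[3]=?,low[4]=?,low[5]=?,low[6]=?,low[7]=?,low[8]=?); scc=(scc[0]=0,scc[1]=?,scc[2]=?,scc[3]=?,scc[4]=?,scc[5]=?,scc[6]=?,scc[7]=?,scc[8]=?)
step 2: low=(low[0]=0,low[1]=1,low[2]=?,low[3]=?,low[4]=?,low[5]=?,low[6]=?,low[7]=?,low[8]=?); scc=(scc[0]=0,scc[1]=1,scc[2]=?,scc[3]=?,scc[4]=?,scc[5]=?,scc[6]=?,scc[7]=?,scc[8]=?)
step 3: low=(low[0]=0,low[1]=1,low[2]=2,low[3]=?,low[4]=?,low[5]=?,low[6]=?,low[7]=?,low[8]=?); scc=(scc[0]=0,scc[1]=1,scc[2]=2,scc[3]=?,scc[4]=?,scc[5]=?,scc[6]=?,scc[7]=?,scc[8]=?)
step 4: low=(low[0]=0,low[1]=1,low[2]=2,low[3]=3,low[4]=5,low[5]=3,low[6]=5,low[7]=?,low[8]=?); scc=(scc[0]=0,scc[1]=1,scc[2]=2,scc[3]=?,scc[4]=?,scc[5]=?,scc[6]=?,scc[7]=?,scc[8]=?)
step 5: low=(low[0]=0,low[1]=1,low[2]=2,low[3]=3,low[4]=5,low[5]=3,low[6]=5,low[7]=?,low[8]=?); scc=(scc[0]=0,scc[1]=1,scc[2]=2,scc[3]=?,scc[4]=3,scc[5]=?,scc[6]=3,scc[7]=?,scc[8]=?)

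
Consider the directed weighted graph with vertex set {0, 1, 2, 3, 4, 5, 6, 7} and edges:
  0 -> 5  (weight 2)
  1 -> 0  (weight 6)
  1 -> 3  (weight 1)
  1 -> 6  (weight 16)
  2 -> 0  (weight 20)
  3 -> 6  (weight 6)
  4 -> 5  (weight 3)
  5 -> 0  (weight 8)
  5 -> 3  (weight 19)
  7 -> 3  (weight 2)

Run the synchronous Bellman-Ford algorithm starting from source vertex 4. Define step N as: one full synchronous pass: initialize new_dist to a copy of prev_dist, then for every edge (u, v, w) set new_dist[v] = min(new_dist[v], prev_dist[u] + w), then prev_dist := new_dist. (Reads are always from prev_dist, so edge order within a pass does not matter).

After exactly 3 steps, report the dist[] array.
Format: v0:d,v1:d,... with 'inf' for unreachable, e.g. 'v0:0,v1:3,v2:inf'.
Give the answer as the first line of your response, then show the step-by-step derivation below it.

v0:11,v1:inf,v2:inf,v3:22,v4:0,v5:3,v6:28,v7:inf

step 1: dist = v0:inf,v1:inf,v2:inf,v3:inf,v4:0,v5:3,v6:inf,v7:inf
step 2: dist = v0:11,v1:inf,v2:inf,v3:22,v4:0,v5:3,v6:inf,v7:inf
step 3: dist = v0:11,v1:inf,v2:inf,v3:22,v4:0,v5:3,v6:28,v7:inf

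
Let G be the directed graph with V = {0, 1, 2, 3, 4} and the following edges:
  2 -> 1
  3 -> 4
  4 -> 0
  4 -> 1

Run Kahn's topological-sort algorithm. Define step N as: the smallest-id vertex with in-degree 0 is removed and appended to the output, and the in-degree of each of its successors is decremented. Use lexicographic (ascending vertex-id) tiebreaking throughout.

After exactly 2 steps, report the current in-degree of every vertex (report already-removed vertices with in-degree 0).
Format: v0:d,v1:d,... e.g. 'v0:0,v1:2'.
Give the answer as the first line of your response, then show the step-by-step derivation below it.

v0:1,v1:1,v2:0,v3:0,v4:0

step 1: output 2; order=[2]; indeg=(1,1,0,0,1)
step 2: output 3; order=[2,3]; indeg=(1,1,0,0,0)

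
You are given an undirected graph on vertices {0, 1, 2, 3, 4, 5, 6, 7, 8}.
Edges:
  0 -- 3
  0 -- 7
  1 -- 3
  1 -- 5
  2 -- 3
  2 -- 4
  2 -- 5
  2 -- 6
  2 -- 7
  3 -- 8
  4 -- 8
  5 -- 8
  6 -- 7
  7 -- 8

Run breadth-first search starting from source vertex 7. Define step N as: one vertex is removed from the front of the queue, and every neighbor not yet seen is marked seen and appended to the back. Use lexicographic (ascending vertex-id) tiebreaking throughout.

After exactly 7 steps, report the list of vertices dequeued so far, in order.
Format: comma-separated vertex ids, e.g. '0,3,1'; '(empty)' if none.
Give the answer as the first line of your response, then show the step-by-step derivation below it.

7,0,2,6,8,3,4

step 1: dequeue 7; queue=[0,2,6,8]; order=7
step 2: dequeue 0; queue=[2,6,8,3]; order=7,0
step 3: dequeue 2; queue=[6,8,3,4,5]; order=7,0,2
step 4: dequeue 6; queue=[8,3,4,5]; order=7,0,2,6
step 5: dequeue 8; queue=[3,4,5]; order=7,0,2,6,8
step 6: dequeue 3; queue=[4,5,1]; order=7,0,2,6,8,3
step 7: dequeue 4; queue=[5,1]; order=7,0,2,6,8,3,4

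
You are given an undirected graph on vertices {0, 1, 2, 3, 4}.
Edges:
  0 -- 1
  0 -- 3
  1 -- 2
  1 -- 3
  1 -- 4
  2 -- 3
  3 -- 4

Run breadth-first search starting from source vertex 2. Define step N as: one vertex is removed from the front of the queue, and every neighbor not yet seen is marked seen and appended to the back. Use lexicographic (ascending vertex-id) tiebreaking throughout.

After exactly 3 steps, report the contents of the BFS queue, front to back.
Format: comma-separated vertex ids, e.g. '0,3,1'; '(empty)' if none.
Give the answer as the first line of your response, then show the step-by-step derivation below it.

0,4

step 1: dequeue 2; queue=[1,3]; order=2
step 2: dequeue 1; queue=[3,0,4]; order=2,1
step 3: dequeue 3; queue=[0,4]; order=2,1,3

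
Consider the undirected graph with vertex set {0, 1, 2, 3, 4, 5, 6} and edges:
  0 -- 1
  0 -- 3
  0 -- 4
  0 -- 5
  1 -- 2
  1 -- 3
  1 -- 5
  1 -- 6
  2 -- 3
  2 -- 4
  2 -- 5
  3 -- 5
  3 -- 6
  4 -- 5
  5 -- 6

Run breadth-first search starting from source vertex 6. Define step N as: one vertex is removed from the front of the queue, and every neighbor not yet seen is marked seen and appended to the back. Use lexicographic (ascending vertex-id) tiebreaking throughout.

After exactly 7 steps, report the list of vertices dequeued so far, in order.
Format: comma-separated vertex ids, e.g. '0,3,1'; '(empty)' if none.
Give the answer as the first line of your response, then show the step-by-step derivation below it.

6,1,3,5,0,2,4

step 1: dequeue 6; queue=[1,3,5]; order=6
step 2: dequeue 1; queue=[3,5,0,2]; order=6,1
step 3: dequeue 3; queue=[5,0,2]; order=6,1,3
step 4: dequeue 5; queue=[0,2,4]; order=6,1,3,5
step 5: dequeue 0; queue=[2,4]; order=6,1,3,5,0
step 6: dequeue 2; queue=[4]; order=6,1,3,5,0,2
step 7: dequeue 4; queue=[(empty)]; order=6,1,3,5,0,2,4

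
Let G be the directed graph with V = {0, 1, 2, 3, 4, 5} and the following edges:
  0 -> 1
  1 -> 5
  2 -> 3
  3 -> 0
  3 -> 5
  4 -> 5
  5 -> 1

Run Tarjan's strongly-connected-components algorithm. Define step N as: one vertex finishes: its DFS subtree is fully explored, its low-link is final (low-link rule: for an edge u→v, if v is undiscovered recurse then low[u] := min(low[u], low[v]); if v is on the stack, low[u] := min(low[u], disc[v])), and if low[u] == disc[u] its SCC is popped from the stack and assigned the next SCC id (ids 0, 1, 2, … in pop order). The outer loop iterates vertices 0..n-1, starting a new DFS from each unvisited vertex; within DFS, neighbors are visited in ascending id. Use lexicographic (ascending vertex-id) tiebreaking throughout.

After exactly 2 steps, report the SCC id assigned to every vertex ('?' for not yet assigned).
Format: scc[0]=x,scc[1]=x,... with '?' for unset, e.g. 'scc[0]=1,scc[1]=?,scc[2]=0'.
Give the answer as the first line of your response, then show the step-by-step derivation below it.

scc[0]=?,scc[1]=0,scc[2]=?,scc[3]=?,scc[4]=?,scc[5]=0

step 1: low=(low[0]=0,low[1]=1,low[2]=?,low[3]=?,low[4]=?,low[5]=1); scc=(scc[0]=?,scc[1]=?,scc[2]=?,scc[3]=?,scc[4]=?,scc[5]=?)
step 2: low=(low[0]=0,low[1]=1,low[2]=?,low[3]=?,low[4]=?,low[5]=1); scc=(scc[0]=?,scc[1]=0,scc[2]=?,scc[3]=?,scc[4]=?,scc[5]=0)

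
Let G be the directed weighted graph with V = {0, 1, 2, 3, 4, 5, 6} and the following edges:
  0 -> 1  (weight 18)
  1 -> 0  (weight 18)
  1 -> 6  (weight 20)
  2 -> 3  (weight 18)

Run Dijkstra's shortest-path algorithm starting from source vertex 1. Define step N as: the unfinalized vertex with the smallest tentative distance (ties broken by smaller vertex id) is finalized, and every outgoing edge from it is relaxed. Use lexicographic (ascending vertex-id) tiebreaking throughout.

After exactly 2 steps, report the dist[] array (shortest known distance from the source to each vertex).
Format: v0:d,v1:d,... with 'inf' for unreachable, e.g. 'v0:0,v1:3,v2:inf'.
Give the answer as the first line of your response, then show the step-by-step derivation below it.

v0:18,v1:0,v2:inf,v3:inf,v4:inf,v5:inf,v6:20

step 1: dist = v0:18,v1:0,v2:inf,v3:inf,v4:inf,v5:inf,v6:20
step 2: dist = v0:18,v1:0,v2:inf,v3:inf,v4:inf,v5:inf,v6:20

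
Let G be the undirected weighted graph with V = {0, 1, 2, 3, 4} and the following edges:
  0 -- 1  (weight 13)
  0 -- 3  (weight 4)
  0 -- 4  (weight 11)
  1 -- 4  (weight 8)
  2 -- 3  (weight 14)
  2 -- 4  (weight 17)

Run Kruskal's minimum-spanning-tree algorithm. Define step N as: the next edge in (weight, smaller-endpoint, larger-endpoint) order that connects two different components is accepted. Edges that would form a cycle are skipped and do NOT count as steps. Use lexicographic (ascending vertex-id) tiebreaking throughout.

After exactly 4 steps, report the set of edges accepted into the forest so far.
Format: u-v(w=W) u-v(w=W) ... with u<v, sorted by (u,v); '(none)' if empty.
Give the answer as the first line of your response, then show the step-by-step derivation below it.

0-3(w=4) 0-4(w=11) 1-4(w=8) 2-3(w=14)

step 1: add edge 0-3 (w=4); MST = {0-3(w=4)}
step 2: add edge 1-4 (w=8); MST = {0-3(w=4) 1-4(w=8)}
step 3: add edge 0-4 (w=11); MST = {0-3(w=4) 0-4(w=11) 1-4(w=8)}
step 4: add edge 2-3 (w=14); MST = {0-3(w=4) 0-4(w=11) 1-4(w=8) 2-3(w=14)}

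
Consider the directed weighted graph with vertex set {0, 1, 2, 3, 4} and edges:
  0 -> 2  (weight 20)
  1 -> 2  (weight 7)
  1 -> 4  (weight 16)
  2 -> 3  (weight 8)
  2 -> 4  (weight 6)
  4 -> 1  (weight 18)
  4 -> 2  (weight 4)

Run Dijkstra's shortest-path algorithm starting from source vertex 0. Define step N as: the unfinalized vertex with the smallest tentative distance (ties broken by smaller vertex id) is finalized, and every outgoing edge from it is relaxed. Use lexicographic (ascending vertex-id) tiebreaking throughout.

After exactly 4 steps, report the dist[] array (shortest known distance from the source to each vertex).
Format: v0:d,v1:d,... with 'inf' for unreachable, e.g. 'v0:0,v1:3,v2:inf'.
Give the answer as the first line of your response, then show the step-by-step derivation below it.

v0:0,v1:44,v2:20,v3:28,v4:26

step 1: dist = v0:0,v1:inf,v2:20,v3:inf,v4:inf
step 2: dist = v0:0,v1:inf,v2:20,v3:28,v4:26
step 3: dist = v0:0,v1:44,v2:20,v3:28,v4:26
step 4: dist = v0:0,v1:44,v2:20,v3:28,v4:26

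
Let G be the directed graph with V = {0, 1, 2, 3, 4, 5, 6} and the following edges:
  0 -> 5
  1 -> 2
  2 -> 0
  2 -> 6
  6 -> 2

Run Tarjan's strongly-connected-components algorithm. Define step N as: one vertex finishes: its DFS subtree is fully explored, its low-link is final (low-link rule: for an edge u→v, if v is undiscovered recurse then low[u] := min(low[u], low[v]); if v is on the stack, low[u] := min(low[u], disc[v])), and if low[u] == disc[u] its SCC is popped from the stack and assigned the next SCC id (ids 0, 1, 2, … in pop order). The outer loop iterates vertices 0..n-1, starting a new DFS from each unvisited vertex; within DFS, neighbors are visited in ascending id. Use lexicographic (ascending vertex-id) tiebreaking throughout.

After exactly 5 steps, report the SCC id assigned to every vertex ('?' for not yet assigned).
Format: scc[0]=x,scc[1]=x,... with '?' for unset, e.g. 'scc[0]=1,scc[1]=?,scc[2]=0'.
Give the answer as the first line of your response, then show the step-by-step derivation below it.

scc[0]=1,scc[1]=3,scc[2]=2,scc[3]=?,scc[4]=?,scc[5]=0,scc[6]=2

step 1: low=(low[0]=0,low[1]=?,low[2]=?,low[3]=?,low[4]=?,low[5]=1,low[6]=?); scc=(scc[0]=?,scc[1]=?,scc[2]=?,scc[3]=?,scc[4]=?,scc[5]=0,scc[6]=?)
step 2: low=(low[0]=0,low[1]=?,low[2]=?,low[3]=?,low[4]=?,low[5]=1,low[6]=?); scc=(scc[0]=1,scc[1]=?,scc[2]=?,scc[3]=?,scc[4]=?,scc[5]=0,scc[6]=?)
step 3: low=(low[0]=0,low[1]=2,low[2]=3,low[3]=?,low[4]=?,low[5]=1,low[6]=3); scc=(scc[0]=1,scc[1]=?,scc[2]=?,scc[3]=?,scc[4]=?,scc[5]=0,scc[6]=?)
step 4: low=(low[0]=0,low[1]=2,low[2]=3,low[3]=?,low[4]=?,low[5]=1,low[6]=3); scc=(scc[0]=1,scc[1]=?,scc[2]=2,scc[3]=?,scc[4]=?,scc[5]=0,scc[6]=2)
step 5: low=(low[0]=0,low[1]=2,low[2]=3,low[3]=?,low[4]=?,low[5]=1,low[6]=3); scc=(scc[0]=1,scc[1]=3,scc[2]=2,scc[3]=?,scc[4]=?,scc[5]=0,scc[6]=2)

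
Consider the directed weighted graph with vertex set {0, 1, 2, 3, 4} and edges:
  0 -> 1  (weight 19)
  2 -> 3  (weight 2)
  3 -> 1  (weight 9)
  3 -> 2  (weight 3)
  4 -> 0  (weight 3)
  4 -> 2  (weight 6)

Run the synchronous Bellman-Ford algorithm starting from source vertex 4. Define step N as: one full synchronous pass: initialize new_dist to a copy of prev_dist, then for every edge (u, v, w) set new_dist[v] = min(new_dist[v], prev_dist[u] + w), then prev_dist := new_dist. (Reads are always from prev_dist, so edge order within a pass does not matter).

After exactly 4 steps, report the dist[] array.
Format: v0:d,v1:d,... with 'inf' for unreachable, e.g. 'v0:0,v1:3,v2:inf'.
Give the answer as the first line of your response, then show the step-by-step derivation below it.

v0:3,v1:17,v2:6,v3:8,v4:0

step 1: dist = v0:3,v1:inf,v2:6,v3:inf,v4:0
step 2: dist = v0:3,v1:22,v2:6,v3:8,v4:0
step 3: dist = v0:3,v1:17,v2:6,v3:8,v4:0
step 4: dist = v0:3,v1:17,v2:6,v3:8,v4:0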